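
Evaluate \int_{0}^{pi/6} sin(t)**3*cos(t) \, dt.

1/64

Let u = sin(t), so du = cos(t) dt. When t = 0, u = 0; when t = pi/6, u = 1/2.
The integral becomes ∫ u**3 du from 0 to 1/2, with antiderivative u**4/4.
Back in t: F(t) = sin(t)**4/4.
Then F(pi/6) - F(0) = (1/64) - (0) = 1/64.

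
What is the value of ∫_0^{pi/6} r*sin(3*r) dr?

1/9

Integrate by parts once (u = r, dv = sin(3*r) dr).
An antiderivative is F(r) = -r*cos(3*r)/3 + sin(3*r)/9.
Then F(pi/6) - F(0) = (1/9) - (0) = 1/9.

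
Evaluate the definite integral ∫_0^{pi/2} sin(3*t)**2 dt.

Use the identity sin^2(3*t) = (1 - cos(6*t))/2.
An antiderivative is F(t) = t/2 - sin(6*t)/12.
Then F(pi/2) - F(0) = (pi/4) - (0) = pi/4.

pi/4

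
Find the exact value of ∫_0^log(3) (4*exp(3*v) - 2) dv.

104/3 - log(9)

An antiderivative is F(v) = 4*exp(3*v)/3 - 2*v.
Then F(log(3)) - F(0) = (36 - 2*log(3)) - (4/3) = 104/3 - log(9).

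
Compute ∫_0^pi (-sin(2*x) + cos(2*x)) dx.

An antiderivative is F(x) = sin(2*x)/2 + cos(2*x)/2.
Then F(pi) - F(0) = (1/2) - (1/2) = 0.

0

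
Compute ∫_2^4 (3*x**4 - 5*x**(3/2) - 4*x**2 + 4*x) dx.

8*sqrt(2) + 7208/15

By the power rule, an antiderivative is F(x) = -2*x**(5/2) + 3*x**5/5 - 4*x**3/3 + 2*x**2.
Then F(4) - F(2) = (7456/15) - (248/15 - 8*sqrt(2)) = 8*sqrt(2) + 7208/15.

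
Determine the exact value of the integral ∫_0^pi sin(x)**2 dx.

Use the identity sin^2(x) = (1 - cos(2*x))/2.
An antiderivative is F(x) = x/2 - sin(2*x)/4.
Then F(pi) - F(0) = (pi/2) - (0) = pi/2.

pi/2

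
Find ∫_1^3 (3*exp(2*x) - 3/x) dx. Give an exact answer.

An antiderivative is F(x) = 3*exp(2*x)/2 - 3*log(x).
Then F(3) - F(1) = (-log(27) + 3*exp(6)/2) - (3*exp(2)/2) = -3*exp(2)/2 - log(27) + 3*exp(6)/2.

-3*exp(2)/2 - log(27) + 3*exp(6)/2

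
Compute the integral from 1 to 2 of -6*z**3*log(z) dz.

Integrate by parts once (u = ln z, dv = -6*z**3 dz).
An antiderivative is F(z) = -3*z**4*(4*log(z) - 1)/8.
Then F(2) - F(1) = (6 - 24*log(2)) - (3/8) = 45/8 - 24*log(2).

45/8 - 24*log(2)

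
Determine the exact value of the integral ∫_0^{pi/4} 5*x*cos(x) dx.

Integrate by parts once (u = x, dv = 5*cos(x) dx).
An antiderivative is F(x) = 5*x*sin(x) + 5*cos(x).
Then F(pi/4) - F(0) = (5*sqrt(2)*(pi + 4)/8) - (5) = -5 + 5*sqrt(2)*pi/8 + 5*sqrt(2)/2.

-5 + 5*sqrt(2)*pi/8 + 5*sqrt(2)/2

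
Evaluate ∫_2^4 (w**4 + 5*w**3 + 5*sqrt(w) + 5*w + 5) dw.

By the power rule, an antiderivative is F(w) = w**5/5 + 5*w**4/4 + 10*w**(3/2)/3 + 5*w**2/2 + 5*w.
Then F(4) - F(2) = (9172/15) - (20*sqrt(2)/3 + 232/5) = 8476/15 - 20*sqrt(2)/3.

8476/15 - 20*sqrt(2)/3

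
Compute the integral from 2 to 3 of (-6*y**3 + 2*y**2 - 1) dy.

-515/6

By the power rule, an antiderivative is F(y) = -3*y**4/2 + 2*y**3/3 - y.
Then F(3) - F(2) = (-213/2) - (-62/3) = -515/6.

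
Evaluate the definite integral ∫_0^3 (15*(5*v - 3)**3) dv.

61965/4

Let u = 5*v - 3, so du = 5 dv. When v = 0, u = -3; when v = 3, u = 12.
The integral becomes 3·∫ u**3 du from -3 to 12, with antiderivative 3*u**4/4.
Back in v: F(v) = 3*(5*v - 3)**4/4.
Then F(3) - F(0) = (15552) - (243/4) = 61965/4.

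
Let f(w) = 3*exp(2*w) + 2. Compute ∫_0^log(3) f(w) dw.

2*log(3) + 12

An antiderivative is F(w) = 3*exp(2*w)/2 + 2*w.
Then F(log(3)) - F(0) = (log(9) + 27/2) - (3/2) = 2*log(3) + 12.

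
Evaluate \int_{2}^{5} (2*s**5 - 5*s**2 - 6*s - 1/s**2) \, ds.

49287/10

By the power rule, an antiderivative is F(s) = s**6/3 - 5*s**3/3 - 3*s**2 + 1/s.
Then F(5) - F(2) = (24626/5) - (-7/2) = 49287/10.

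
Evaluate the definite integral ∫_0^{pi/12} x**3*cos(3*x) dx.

Integrate by parts 3 times (u = x^3, dv = cos(3*x) dx).
An antiderivative is F(x) = x**3*sin(3*x)/3 + x**2*cos(3*x)/3 - 2*x*sin(3*x)/9 - 2*cos(3*x)/27.
Then F(pi/12) - F(0) = (sqrt(2)*(-384 - 96*pi + pi**3 + 12*pi**2)/10368) - (-2/27) = -sqrt(2)/27 - sqrt(2)*pi/108 + sqrt(2)*pi**3/10368 + sqrt(2)*pi**2/864 + 2/27.

-sqrt(2)/27 - sqrt(2)*pi/108 + sqrt(2)*pi**3/10368 + sqrt(2)*pi**2/864 + 2/27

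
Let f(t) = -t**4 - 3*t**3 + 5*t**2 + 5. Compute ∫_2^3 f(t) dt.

-3257/60

By the power rule, an antiderivative is F(t) = -t**5/5 - 3*t**4/4 + 5*t**3/3 + 5*t.
Then F(3) - F(2) = (-987/20) - (74/15) = -3257/60.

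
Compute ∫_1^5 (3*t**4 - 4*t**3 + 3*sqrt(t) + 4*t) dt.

By the power rule, an antiderivative is F(t) = 3*t**5/5 - t**4 + 2*t**(3/2) + 2*t**2.
Then F(5) - F(1) = (10*sqrt(5) + 1300) - (18/5) = 10*sqrt(5) + 6482/5.

10*sqrt(5) + 6482/5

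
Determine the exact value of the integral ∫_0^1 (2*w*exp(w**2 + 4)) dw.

-exp(4) + exp(5)

Let u = w**2 + 4, so du = 2*w dw. When w = 0, u = 4; when w = 1, u = 5.
The integral becomes ∫ exp(u) du from 4 to 5, with antiderivative exp(u).
Back in w: F(w) = exp(w**2 + 4).
Then F(1) - F(0) = (exp(5)) - (exp(4)) = -exp(4) + exp(5).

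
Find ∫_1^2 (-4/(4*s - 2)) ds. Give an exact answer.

-log(3)

An antiderivative is F(s) = -log(4*s - 2).
Then F(2) - F(1) = (-log(6)) - (-log(2)) = -log(3).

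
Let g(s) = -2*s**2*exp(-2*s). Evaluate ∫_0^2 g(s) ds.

Integrate by parts twice (u = s^2, dv = -2*exp(-2*s) ds).
An antiderivative is F(s) = (2*s**2 + 2*s + 1)*exp(-2*s)/2.
Then F(2) - F(0) = (13*exp(-4)/2) - (1/2) = (13 - exp(4))*exp(-4)/2.

(13 - exp(4))*exp(-4)/2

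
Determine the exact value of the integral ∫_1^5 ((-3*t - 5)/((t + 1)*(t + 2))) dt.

Factor the denominator: t**2 + 3*t + 2 = (t + 2)(t + 1).
Partial fractions: (-3*t - 5)/((t + 1)*(t + 2)) = -1/(t + 2) - 2/(t + 1).
An antiderivative is F(t) = -2*log(t + 1) - log(t + 2).
Then F(5) - F(1) = (-2*log(3) - log(7) - 2*log(2)) - (-log(12)) = -log(21).

-log(21)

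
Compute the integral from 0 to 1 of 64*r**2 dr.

64/3

Let u = 4*r, so du = 4 dr. When r = 0, u = 0; when r = 1, u = 4.
The integral becomes ∫ u**2 du from 0 to 4, with antiderivative u**3/3.
Back in r: F(r) = 64*r**3/3.
Then F(1) - F(0) = (64/3) - (0) = 64/3.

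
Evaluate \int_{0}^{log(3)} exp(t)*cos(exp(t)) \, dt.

-sin(1) + sin(3)

Let u = exp(t), so du = exp(t) dt. When t = 0, u = 1; when t = log(3), u = 3.
The integral becomes ∫ cos(u) du from 1 to 3, with antiderivative sin(u).
Back in t: F(t) = sin(exp(t)).
Then F(log(3)) - F(0) = (sin(3)) - (sin(1)) = -sin(1) + sin(3).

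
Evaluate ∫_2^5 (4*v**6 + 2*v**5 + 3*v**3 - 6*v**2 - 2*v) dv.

By the power rule, an antiderivative is F(v) = 4*v**7/7 + v**6/3 + 3*v**4/4 - 2*v**3 - v**2.
Then F(5) - F(2) = (4203775/84) - (1816/21) = 1398837/28.

1398837/28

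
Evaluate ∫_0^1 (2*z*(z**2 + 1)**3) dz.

Let u = z**2 + 1, so du = 2*z dz. When z = 0, u = 1; when z = 1, u = 2.
The integral becomes ∫ u**3 du from 1 to 2, with antiderivative u**4/4.
Back in z: F(z) = (z**2 + 1)**4/4.
Then F(1) - F(0) = (4) - (1/4) = 15/4.

15/4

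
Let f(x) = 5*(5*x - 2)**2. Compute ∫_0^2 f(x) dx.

520/3

Let u = 5*x - 2, so du = 5 dx. When x = 0, u = -2; when x = 2, u = 8.
The integral becomes ∫ u**2 du from -2 to 8, with antiderivative u**3/3.
Back in x: F(x) = (5*x - 2)**3/3.
Then F(2) - F(0) = (512/3) - (-8/3) = 520/3.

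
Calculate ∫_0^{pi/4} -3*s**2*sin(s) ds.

-3*sqrt(2) - 3*sqrt(2)*pi/4 + 3*sqrt(2)*pi**2/32 + 6

Integrate by parts twice (u = s^2, dv = -3*sin(s) ds).
An antiderivative is F(s) = 3*s**2*cos(s) - 6*s*sin(s) - 6*cos(s).
Then F(pi/4) - F(0) = (3*sqrt(2)*(-32 - 8*pi + pi**2)/32) - (-6) = -3*sqrt(2) - 3*sqrt(2)*pi/4 + 3*sqrt(2)*pi**2/32 + 6.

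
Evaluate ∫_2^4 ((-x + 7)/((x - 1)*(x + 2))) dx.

Factor the denominator: x**2 + x - 2 = (x + 2)(x - 1).
Partial fractions: (-x + 7)/((x - 1)*(x + 2)) = -3/(x + 2) + 2/(x - 1).
An antiderivative is F(x) = 2*log(x - 1) - 3*log(x + 2).
Then F(4) - F(2) = (-log(24)) - (-log(64)) = log(8/3).

log(8/3)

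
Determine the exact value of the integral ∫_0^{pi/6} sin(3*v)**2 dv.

pi/12

Use the identity sin^2(3*v) = (1 - cos(6*v))/2.
An antiderivative is F(v) = v/2 - sin(6*v)/12.
Then F(pi/6) - F(0) = (pi/12) - (0) = pi/12.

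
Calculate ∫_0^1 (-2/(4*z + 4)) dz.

An antiderivative is F(z) = -log(4*z + 4)/2.
Then F(1) - F(0) = (-3*log(2)/2) - (-log(2)) = -log(2)/2.

-log(2)/2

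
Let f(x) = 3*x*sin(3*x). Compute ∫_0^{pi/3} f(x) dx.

Integrate by parts once (u = x, dv = 3*sin(3*x) dx).
An antiderivative is F(x) = -x*cos(3*x) + sin(3*x)/3.
Then F(pi/3) - F(0) = (pi/3) - (0) = pi/3.

pi/3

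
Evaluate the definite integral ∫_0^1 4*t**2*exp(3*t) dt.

-8/27 + 20*exp(3)/27

Integrate by parts twice (u = t^2, dv = 4*exp(3*t) dt).
An antiderivative is F(t) = (36*t**2 - 24*t + 8)*exp(3*t)/27.
Then F(1) - F(0) = (20*exp(3)/27) - (8/27) = -8/27 + 20*exp(3)/27.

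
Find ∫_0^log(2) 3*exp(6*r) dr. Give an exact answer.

63/2

Let u = exp(r), so du = exp(r) dr. When r = 0, u = 1; when r = log(2), u = 2.
The integral becomes 3·∫ u**5 du from 1 to 2, with antiderivative u**6/2.
Back in r: F(r) = exp(6*r)/2.
Then F(log(2)) - F(0) = (32) - (1/2) = 63/2.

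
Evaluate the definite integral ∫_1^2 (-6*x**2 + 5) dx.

-9

By the power rule, an antiderivative is F(x) = -2*x**3 + 5*x.
Then F(2) - F(1) = (-6) - (3) = -9.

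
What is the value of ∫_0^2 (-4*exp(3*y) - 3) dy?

-4*exp(6)/3 - 14/3

An antiderivative is F(y) = -4*exp(3*y)/3 - 3*y.
Then F(2) - F(0) = (-4*exp(6)/3 - 6) - (-4/3) = -4*exp(6)/3 - 14/3.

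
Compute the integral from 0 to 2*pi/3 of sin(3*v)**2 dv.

pi/3

Use the identity sin^2(3*v) = (1 - cos(6*v))/2.
An antiderivative is F(v) = v/2 - sin(6*v)/12.
Then F(2*pi/3) - F(0) = (pi/3) - (0) = pi/3.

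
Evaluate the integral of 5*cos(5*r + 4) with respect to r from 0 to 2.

Let u = 5*r + 4, so du = 5 dr. When r = 0, u = 4; when r = 2, u = 14.
The integral becomes ∫ cos(u) du from 4 to 14, with antiderivative sin(u).
Back in r: F(r) = sin(5*r + 4).
Then F(2) - F(0) = (sin(14)) - (sin(4)) = -sin(4) + sin(14).

-sin(4) + sin(14)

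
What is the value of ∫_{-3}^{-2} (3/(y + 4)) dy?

An antiderivative is F(y) = 3*log(y + 4).
Then F(-2) - F(-3) = (log(8)) - (0) = log(8).

log(8)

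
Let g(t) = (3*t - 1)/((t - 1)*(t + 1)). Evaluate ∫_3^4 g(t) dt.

log(75/32)

Factor the denominator: t**2 - 1 = (t + 1)(t - 1).
Partial fractions: (3*t - 1)/((t - 1)*(t + 1)) = 2/(t + 1) + 1/(t - 1).
An antiderivative is F(t) = log(t - 1) + 2*log(t + 1).
Then F(4) - F(3) = (log(75)) - (log(32)) = log(75/32).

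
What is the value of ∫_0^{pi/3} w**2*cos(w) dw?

-sqrt(3) + sqrt(3)*pi**2/18 + pi/3

Integrate by parts twice (u = w^2, dv = cos(w) dw).
An antiderivative is F(w) = w**2*sin(w) + 2*w*cos(w) - 2*sin(w).
Then F(pi/3) - F(0) = (-sqrt(3) + sqrt(3)*pi**2/18 + pi/3) - (0) = -sqrt(3) + sqrt(3)*pi**2/18 + pi/3.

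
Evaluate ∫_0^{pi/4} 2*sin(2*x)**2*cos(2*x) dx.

Let u = sin(2*x), so du = 2*cos(2*x) dx. When x = 0, u = 0; when x = pi/4, u = 1.
The integral becomes ∫ u**2 du from 0 to 1, with antiderivative u**3/3.
Back in x: F(x) = sin(2*x)**3/3.
Then F(pi/4) - F(0) = (1/3) - (0) = 1/3.

1/3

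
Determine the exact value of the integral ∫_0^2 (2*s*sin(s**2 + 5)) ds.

Let u = s**2 + 5, so du = 2*s ds. When s = 0, u = 5; when s = 2, u = 9.
The integral becomes ∫ sin(u) du from 5 to 9, with antiderivative -cos(u).
Back in s: F(s) = -cos(s**2 + 5).
Then F(2) - F(0) = (-cos(9)) - (-cos(5)) = cos(5) - cos(9).

cos(5) - cos(9)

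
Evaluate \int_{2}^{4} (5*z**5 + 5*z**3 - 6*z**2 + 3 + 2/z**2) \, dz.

7109/2

By the power rule, an antiderivative is F(z) = 5*z**6/6 + 5*z**4/4 - 2*z**3 + 3*z - 2/z.
Then F(4) - F(2) = (21701/6) - (187/3) = 7109/2.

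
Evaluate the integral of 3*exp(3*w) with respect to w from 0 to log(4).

Let u = exp(w), so du = exp(w) dw. When w = 0, u = 1; when w = log(4), u = 4.
The integral becomes 3·∫ u**2 du from 1 to 4, with antiderivative u**3.
Back in w: F(w) = exp(3*w).
Then F(log(4)) - F(0) = (64) - (1) = 63.

63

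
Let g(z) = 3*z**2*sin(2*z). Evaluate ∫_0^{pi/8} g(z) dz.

-3/4 - 3*sqrt(2)*pi**2/256 + 3*sqrt(2)*pi/32 + 3*sqrt(2)/8

Integrate by parts twice (u = z^2, dv = 3*sin(2*z) dz).
An antiderivative is F(z) = -3*z**2*cos(2*z)/2 + 3*z*sin(2*z)/2 + 3*cos(2*z)/4.
Then F(pi/8) - F(0) = (3*sqrt(2)*(-pi**2 + 8*pi + 32)/256) - (3/4) = -3/4 - 3*sqrt(2)*pi**2/256 + 3*sqrt(2)*pi/32 + 3*sqrt(2)/8.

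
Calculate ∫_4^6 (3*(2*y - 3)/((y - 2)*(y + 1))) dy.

-5*log(5) + log(2) + 5*log(7)

Factor the denominator: y**2 - y - 2 = (y + 1)(y - 2).
Partial fractions: 3*(2*y - 3)/((y - 2)*(y + 1)) = 5/(y + 1) + 1/(y - 2).
An antiderivative is F(y) = log(y - 2) + 5*log(y + 1).
Then F(6) - F(4) = (2*log(2) + 5*log(7)) - (log(2) + 5*log(5)) = -5*log(5) + log(2) + 5*log(7).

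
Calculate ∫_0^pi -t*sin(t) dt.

Integrate by parts once (u = t, dv = -sin(t) dt).
An antiderivative is F(t) = t*cos(t) - sin(t).
Then F(pi) - F(0) = (-pi) - (0) = -pi.

-pi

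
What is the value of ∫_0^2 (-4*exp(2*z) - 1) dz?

-2*exp(4)

An antiderivative is F(z) = -2*exp(2*z) - z.
Then F(2) - F(0) = (-2*exp(4) - 2) - (-2) = -2*exp(4).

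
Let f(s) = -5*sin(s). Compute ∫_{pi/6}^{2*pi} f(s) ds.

5 - 5*sqrt(3)/2

An antiderivative is F(s) = 5*cos(s).
Then F(2*pi) - F(pi/6) = (5) - (5*sqrt(3)/2) = 5 - 5*sqrt(3)/2.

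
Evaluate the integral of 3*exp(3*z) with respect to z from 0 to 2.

Let u = 3*z, so du = 3 dz. When z = 0, u = 0; when z = 2, u = 6.
The integral becomes ∫ exp(u) du from 0 to 6, with antiderivative exp(u).
Back in z: F(z) = exp(3*z).
Then F(2) - F(0) = (exp(6)) - (1) = -1 + exp(6).

-1 + exp(6)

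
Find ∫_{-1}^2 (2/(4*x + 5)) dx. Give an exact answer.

log(13)/2

An antiderivative is F(x) = log(4*x + 5)/2.
Then F(2) - F(-1) = (log(13)/2) - (0) = log(13)/2.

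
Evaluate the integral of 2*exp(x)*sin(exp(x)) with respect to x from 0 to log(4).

2*cos(1) - 2*cos(4)

Let u = exp(x), so du = exp(x) dx. When x = 0, u = 1; when x = log(4), u = 4.
The integral becomes 2·∫ sin(u) du from 1 to 4, with antiderivative -2*cos(u).
Back in x: F(x) = -2*cos(exp(x)).
Then F(log(4)) - F(0) = (-2*cos(4)) - (-2*cos(1)) = 2*cos(1) - 2*cos(4).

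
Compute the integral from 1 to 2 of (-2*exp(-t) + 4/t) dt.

An antiderivative is F(t) = 4*log(t) + 2*exp(-t).
Then F(2) - F(1) = (2*exp(-2) + 4*log(2)) - (2*exp(-1)) = -2*exp(-1) + 2*exp(-2) + 4*log(2).

-2*exp(-1) + 2*exp(-2) + 4*log(2)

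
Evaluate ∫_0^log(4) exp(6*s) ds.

1365/2

Let u = exp(s), so du = exp(s) ds. When s = 0, u = 1; when s = log(4), u = 4.
The integral becomes ∫ u**5 du from 1 to 4, with antiderivative u**6/6.
Back in s: F(s) = exp(6*s)/6.
Then F(log(4)) - F(0) = (2048/3) - (1/6) = 1365/2.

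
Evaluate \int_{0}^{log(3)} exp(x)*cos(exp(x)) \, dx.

-sin(1) + sin(3)

Let u = exp(x), so du = exp(x) dx. When x = 0, u = 1; when x = log(3), u = 3.
The integral becomes ∫ cos(u) du from 1 to 3, with antiderivative sin(u).
Back in x: F(x) = sin(exp(x)).
Then F(log(3)) - F(0) = (sin(3)) - (sin(1)) = -sin(1) + sin(3).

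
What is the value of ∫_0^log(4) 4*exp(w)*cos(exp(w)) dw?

-4*sin(1) + 4*sin(4)

Let u = exp(w), so du = exp(w) dw. When w = 0, u = 1; when w = log(4), u = 4.
The integral becomes 4·∫ cos(u) du from 1 to 4, with antiderivative 4*sin(u).
Back in w: F(w) = 4*sin(exp(w)).
Then F(log(4)) - F(0) = (4*sin(4)) - (4*sin(1)) = -4*sin(1) + 4*sin(4).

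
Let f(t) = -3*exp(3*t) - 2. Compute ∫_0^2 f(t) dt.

An antiderivative is F(t) = -exp(3*t) - 2*t.
Then F(2) - F(0) = (-exp(6) - 4) - (-1) = -exp(6) - 3.

-exp(6) - 3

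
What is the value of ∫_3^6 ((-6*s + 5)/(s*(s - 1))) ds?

-log(80)

Factor the denominator: s**2 - s = s(s - 1).
Partial fractions: (-6*s + 5)/(s*(s - 1)) = -5/s - 1/(s - 1).
An antiderivative is F(s) = -5*log(s) - log(s - 1).
Then F(6) - F(3) = (-5*log(3) - 5*log(2) - log(5)) - (-5*log(3) - log(2)) = -log(80).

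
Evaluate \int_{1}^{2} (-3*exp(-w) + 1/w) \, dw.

-3*exp(-1) + 3*exp(-2) + log(2)

An antiderivative is F(w) = log(w) + 3*exp(-w).
Then F(2) - F(1) = (3*exp(-2) + log(2)) - (3*exp(-1)) = -3*exp(-1) + 3*exp(-2) + log(2).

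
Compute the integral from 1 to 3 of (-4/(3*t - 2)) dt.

-4*log(7)/3

An antiderivative is F(t) = -4*log(3*t - 2)/3.
Then F(3) - F(1) = (-4*log(7)/3) - (0) = -4*log(7)/3.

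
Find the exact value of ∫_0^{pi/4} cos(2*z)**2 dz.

pi/8

Use the identity cos^2(2*z) = (1 + cos(4*z))/2.
An antiderivative is F(z) = z/2 + sin(4*z)/8.
Then F(pi/4) - F(0) = (pi/8) - (0) = pi/8.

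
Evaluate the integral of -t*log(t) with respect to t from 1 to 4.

Integrate by parts once (u = ln t, dv = -t dt).
An antiderivative is F(t) = -t**2*(2*log(t) - 1)/4.
Then F(4) - F(1) = (4 - 16*log(2)) - (1/4) = 15/4 - 16*log(2).

15/4 - 16*log(2)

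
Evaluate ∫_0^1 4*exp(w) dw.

-4 + 4*E

An antiderivative is F(w) = 4*exp(w).
Then F(1) - F(0) = (4*E) - (4) = -4 + 4*E.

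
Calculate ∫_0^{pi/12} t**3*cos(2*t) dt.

-3*sqrt(3)/16 - pi/32 + pi**3/6912 + sqrt(3)*pi**2/384 + 3/8

Integrate by parts 3 times (u = t^3, dv = cos(2*t) dt).
An antiderivative is F(t) = t**3*sin(2*t)/2 + 3*t**2*cos(2*t)/4 - 3*t*sin(2*t)/4 - 3*cos(2*t)/8.
Then F(pi/12) - F(0) = (-3*sqrt(3)/16 - pi/32 + pi**3/6912 + sqrt(3)*pi**2/384) - (-3/8) = -3*sqrt(3)/16 - pi/32 + pi**3/6912 + sqrt(3)*pi**2/384 + 3/8.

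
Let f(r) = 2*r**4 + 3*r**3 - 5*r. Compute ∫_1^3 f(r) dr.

684/5

By the power rule, an antiderivative is F(r) = 2*r**5/5 + 3*r**4/4 - 5*r**2/2.
Then F(3) - F(1) = (2709/20) - (-27/20) = 684/5.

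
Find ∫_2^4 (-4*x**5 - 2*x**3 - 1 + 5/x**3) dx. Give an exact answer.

-89905/32

By the power rule, an antiderivative is F(x) = -2*x**6/3 - x**4/2 - x - 5/(2*x**2).
Then F(4) - F(2) = (-274831/96) - (-1279/24) = -89905/32.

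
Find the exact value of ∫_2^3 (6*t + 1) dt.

16

By the power rule, an antiderivative is F(t) = 3*t**2 + t.
Then F(3) - F(2) = (30) - (14) = 16.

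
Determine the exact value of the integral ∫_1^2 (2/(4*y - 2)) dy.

log(3)/2

An antiderivative is F(y) = log(4*y - 2)/2.
Then F(2) - F(1) = (log(6)/2) - (log(2)/2) = log(3)/2.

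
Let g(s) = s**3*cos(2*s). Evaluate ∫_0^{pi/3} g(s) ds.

-sqrt(3)*pi/8 - pi**2/24 + sqrt(3)*pi**3/108 + 9/16

Integrate by parts 3 times (u = s^3, dv = cos(2*s) ds).
An antiderivative is F(s) = s**3*sin(2*s)/2 + 3*s**2*cos(2*s)/4 - 3*s*sin(2*s)/4 - 3*cos(2*s)/8.
Then F(pi/3) - F(0) = (-sqrt(3)*pi/8 - pi**2/24 + 3/16 + sqrt(3)*pi**3/108) - (-3/8) = -sqrt(3)*pi/8 - pi**2/24 + sqrt(3)*pi**3/108 + 9/16.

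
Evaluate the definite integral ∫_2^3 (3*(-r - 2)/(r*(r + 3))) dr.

Factor the denominator: r**2 + 3*r = (r + 3)r.
Partial fractions: 3*(-r - 2)/(r*(r + 3)) = -1/(r + 3) - 2/r.
An antiderivative is F(r) = -2*log(r) - log(r + 3).
Then F(3) - F(2) = (-log(54)) - (-log(20)) = log(10/27).

log(10/27)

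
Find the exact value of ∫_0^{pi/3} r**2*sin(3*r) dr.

-4/27 + pi**2/27

Integrate by parts twice (u = r^2, dv = sin(3*r) dr).
An antiderivative is F(r) = -r**2*cos(3*r)/3 + 2*r*sin(3*r)/9 + 2*cos(3*r)/27.
Then F(pi/3) - F(0) = (-2/27 + pi**2/27) - (2/27) = -4/27 + pi**2/27.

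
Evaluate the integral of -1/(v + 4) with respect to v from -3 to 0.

-log(4)

An antiderivative is F(v) = -log(v + 4).
Then F(0) - F(-3) = (-log(4)) - (0) = -log(4).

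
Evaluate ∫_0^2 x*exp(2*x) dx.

1/4 + 3*exp(4)/4

Integrate by parts once (u = x, dv = exp(2*x) dx).
An antiderivative is F(x) = (2*x - 1)*exp(2*x)/4.
Then F(2) - F(0) = (3*exp(4)/4) - (-1/4) = 1/4 + 3*exp(4)/4.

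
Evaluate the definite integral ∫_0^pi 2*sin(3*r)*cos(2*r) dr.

12/5

Use the identity sin(3*r)cos(2*r) = [sin(5*r) + sin(r)]/2.
An antiderivative is F(r) = -cos(r) - cos(5*r)/5.
Then F(pi) - F(0) = (6/5) - (-6/5) = 12/5.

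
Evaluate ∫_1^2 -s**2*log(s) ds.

Integrate by parts once (u = ln s, dv = -s**2 ds).
An antiderivative is F(s) = -s**3*(3*log(s) - 1)/9.
Then F(2) - F(1) = (8/9 - 8*log(2)/3) - (1/9) = 7/9 - 8*log(2)/3.

7/9 - 8*log(2)/3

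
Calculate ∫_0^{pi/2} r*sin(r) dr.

1

Integrate by parts once (u = r, dv = sin(r) dr).
An antiderivative is F(r) = -r*cos(r) + sin(r).
Then F(pi/2) - F(0) = (1) - (0) = 1.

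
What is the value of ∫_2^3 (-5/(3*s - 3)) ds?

An antiderivative is F(s) = -5*log(3*s - 3)/3.
Then F(3) - F(2) = (-5*log(6)/3) - (-5*log(3)/3) = -5*log(2)/3.

-5*log(2)/3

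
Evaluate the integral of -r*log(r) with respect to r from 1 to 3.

2 - 9*log(3)/2

Integrate by parts once (u = ln r, dv = -r dr).
An antiderivative is F(r) = -r**2*(2*log(r) - 1)/4.
Then F(3) - F(1) = (9/4 - 9*log(3)/2) - (1/4) = 2 - 9*log(3)/2.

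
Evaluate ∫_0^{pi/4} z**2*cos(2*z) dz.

-1/4 + pi**2/32

Integrate by parts twice (u = z^2, dv = cos(2*z) dz).
An antiderivative is F(z) = z**2*sin(2*z)/2 + z*cos(2*z)/2 - sin(2*z)/4.
Then F(pi/4) - F(0) = (-1/4 + pi**2/32) - (0) = -1/4 + pi**2/32.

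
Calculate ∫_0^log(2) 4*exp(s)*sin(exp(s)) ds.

-4*cos(2) + 4*cos(1)

Let u = exp(s), so du = exp(s) ds. When s = 0, u = 1; when s = log(2), u = 2.
The integral becomes 4·∫ sin(u) du from 1 to 2, with antiderivative -4*cos(u).
Back in s: F(s) = -4*cos(exp(s)).
Then F(log(2)) - F(0) = (-4*cos(2)) - (-4*cos(1)) = -4*cos(2) + 4*cos(1).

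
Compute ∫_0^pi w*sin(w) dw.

Integrate by parts once (u = w, dv = sin(w) dw).
An antiderivative is F(w) = -w*cos(w) + sin(w).
Then F(pi) - F(0) = (pi) - (0) = pi.

pi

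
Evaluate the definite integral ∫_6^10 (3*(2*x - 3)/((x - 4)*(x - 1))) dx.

-log(5) + 7*log(3)

Factor the denominator: x**2 - 5*x + 4 = (x - 1)(x - 4).
Partial fractions: 3*(2*x - 3)/((x - 4)*(x - 1)) = 1/(x - 1) + 5/(x - 4).
An antiderivative is F(x) = 5*log(x - 4) + log(x - 1).
Then F(10) - F(6) = (5*log(2) + 7*log(3)) - (log(5) + 5*log(2)) = -log(5) + 7*log(3).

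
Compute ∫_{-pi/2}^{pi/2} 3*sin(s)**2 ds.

Use the identity sin^2(s) = (1 - cos(2*s))/2.
An antiderivative is F(s) = 3*s/2 - 3*sin(2*s)/4.
Then F(pi/2) - F(-pi/2) = (3*pi/4) - (-3*pi/4) = 3*pi/2.

3*pi/2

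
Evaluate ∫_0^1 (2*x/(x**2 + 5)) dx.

Let u = x**2 + 5, so du = 2*x dx. When x = 0, u = 5; when x = 1, u = 6.
The integral becomes ∫ 1/u du from 5 to 6, with antiderivative log(u).
Back in x: F(x) = log(x**2 + 5).
Then F(1) - F(0) = (log(6)) - (log(5)) = log(6/5).

log(6/5)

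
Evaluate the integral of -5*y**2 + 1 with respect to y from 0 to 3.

-42

By the power rule, an antiderivative is F(y) = -5*y**3/3 + y.
Then F(3) - F(0) = (-42) - (0) = -42.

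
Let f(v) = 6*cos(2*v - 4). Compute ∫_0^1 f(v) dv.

-3*sin(2) + 3*sin(4)

Let u = 2*v - 4, so du = 2 dv. When v = 0, u = -4; when v = 1, u = -2.
The integral becomes 3·∫ cos(u) du from -4 to -2, with antiderivative 3*sin(u).
Back in v: F(v) = 3*sin(2*v - 4).
Then F(1) - F(0) = (-3*sin(2)) - (-3*sin(4)) = -3*sin(2) + 3*sin(4).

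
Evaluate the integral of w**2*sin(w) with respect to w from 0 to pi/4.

Integrate by parts twice (u = w^2, dv = sin(w) dw).
An antiderivative is F(w) = -w**2*cos(w) + 2*w*sin(w) + 2*cos(w).
Then F(pi/4) - F(0) = (sqrt(2)*(-pi**2 + 8*pi + 32)/32) - (2) = -2 - sqrt(2)*pi**2/32 + sqrt(2)*pi/4 + sqrt(2).

-2 - sqrt(2)*pi**2/32 + sqrt(2)*pi/4 + sqrt(2)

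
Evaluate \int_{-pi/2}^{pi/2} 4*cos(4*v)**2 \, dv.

2*pi

Use the identity cos^2(4*v) = (1 + cos(8*v))/2.
An antiderivative is F(v) = 2*v + sin(8*v)/4.
Then F(pi/2) - F(-pi/2) = (pi) - (-pi) = 2*pi.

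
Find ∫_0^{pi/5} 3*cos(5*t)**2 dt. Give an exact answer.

Use the identity cos^2(5*t) = (1 + cos(10*t))/2.
An antiderivative is F(t) = 3*t/2 + 3*sin(10*t)/20.
Then F(pi/5) - F(0) = (3*pi/10) - (0) = 3*pi/10.

3*pi/10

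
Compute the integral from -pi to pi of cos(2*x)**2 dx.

pi

Use the identity cos^2(2*x) = (1 + cos(4*x))/2.
An antiderivative is F(x) = x/2 + sin(4*x)/8.
Then F(pi) - F(-pi) = (pi/2) - (-pi/2) = pi.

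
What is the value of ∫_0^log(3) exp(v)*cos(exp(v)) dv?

Let u = exp(v), so du = exp(v) dv. When v = 0, u = 1; when v = log(3), u = 3.
The integral becomes ∫ cos(u) du from 1 to 3, with antiderivative sin(u).
Back in v: F(v) = sin(exp(v)).
Then F(log(3)) - F(0) = (sin(3)) - (sin(1)) = -sin(1) + sin(3).

-sin(1) + sin(3)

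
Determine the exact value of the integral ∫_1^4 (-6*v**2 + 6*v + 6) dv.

-63

By the power rule, an antiderivative is F(v) = -2*v**3 + 3*v**2 + 6*v.
Then F(4) - F(1) = (-56) - (7) = -63.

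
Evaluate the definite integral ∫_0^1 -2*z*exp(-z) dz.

Integrate by parts once (u = z, dv = -2*exp(-z) dz).
An antiderivative is F(z) = (2*z + 2)*exp(-z).
Then F(1) - F(0) = (4*exp(-1)) - (2) = -2 + 4*exp(-1).

-2 + 4*exp(-1)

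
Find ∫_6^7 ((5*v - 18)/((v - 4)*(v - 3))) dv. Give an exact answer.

Factor the denominator: v**2 - 7*v + 12 = (v - 3)(v - 4).
Partial fractions: (5*v - 18)/((v - 4)*(v - 3)) = 3/(v - 3) + 2/(v - 4).
An antiderivative is F(v) = 2*log(v - 4) + 3*log(v - 3).
Then F(7) - F(6) = (2*log(3) + 6*log(2)) - (2*log(2) + 3*log(3)) = log(16/3).

log(16/3)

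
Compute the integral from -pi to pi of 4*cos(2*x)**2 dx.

4*pi

Use the identity cos^2(2*x) = (1 + cos(4*x))/2.
An antiderivative is F(x) = 2*x + sin(4*x)/2.
Then F(pi) - F(-pi) = (2*pi) - (-2*pi) = 4*pi.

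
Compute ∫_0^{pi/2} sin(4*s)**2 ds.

pi/4

Use the identity sin^2(4*s) = (1 - cos(8*s))/2.
An antiderivative is F(s) = s/2 - sin(8*s)/16.
Then F(pi/2) - F(0) = (pi/4) - (0) = pi/4.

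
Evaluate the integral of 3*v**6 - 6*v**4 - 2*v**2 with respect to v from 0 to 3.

By the power rule, an antiderivative is F(v) = 3*v**7/7 - 6*v**5/5 - 2*v**3/3.
Then F(3) - F(0) = (21969/35) - (0) = 21969/35.

21969/35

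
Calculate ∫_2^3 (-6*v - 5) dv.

-20

By the power rule, an antiderivative is F(v) = -3*v**2 - 5*v.
Then F(3) - F(2) = (-42) - (-22) = -20.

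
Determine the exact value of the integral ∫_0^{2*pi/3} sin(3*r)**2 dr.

pi/3

Use the identity sin^2(3*r) = (1 - cos(6*r))/2.
An antiderivative is F(r) = r/2 - sin(6*r)/12.
Then F(2*pi/3) - F(0) = (pi/3) - (0) = pi/3.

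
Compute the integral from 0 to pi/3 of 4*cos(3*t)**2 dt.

Use the identity cos^2(3*t) = (1 + cos(6*t))/2.
An antiderivative is F(t) = 2*t + sin(6*t)/3.
Then F(pi/3) - F(0) = (2*pi/3) - (0) = 2*pi/3.

2*pi/3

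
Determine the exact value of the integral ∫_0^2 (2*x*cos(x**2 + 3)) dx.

-sin(3) + sin(7)

Let u = x**2 + 3, so du = 2*x dx. When x = 0, u = 3; when x = 2, u = 7.
The integral becomes ∫ cos(u) du from 3 to 7, with antiderivative sin(u).
Back in x: F(x) = sin(x**2 + 3).
Then F(2) - F(0) = (sin(7)) - (sin(3)) = -sin(3) + sin(7).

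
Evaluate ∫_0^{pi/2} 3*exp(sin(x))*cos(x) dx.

-3 + 3*E

Let u = sin(x), so du = cos(x) dx. When x = 0, u = 0; when x = pi/2, u = 1.
The integral becomes 3·∫ exp(u) du from 0 to 1, with antiderivative 3*exp(u).
Back in x: F(x) = 3*exp(sin(x)).
Then F(pi/2) - F(0) = (3*E) - (3) = -3 + 3*E.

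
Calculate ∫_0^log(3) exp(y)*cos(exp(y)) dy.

-sin(1) + sin(3)

Let u = exp(y), so du = exp(y) dy. When y = 0, u = 1; when y = log(3), u = 3.
The integral becomes ∫ cos(u) du from 1 to 3, with antiderivative sin(u).
Back in y: F(y) = sin(exp(y)).
Then F(log(3)) - F(0) = (sin(3)) - (sin(1)) = -sin(1) + sin(3).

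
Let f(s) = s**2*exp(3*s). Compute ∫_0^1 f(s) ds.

-2/27 + 5*exp(3)/27

Integrate by parts twice (u = s^2, dv = exp(3*s) ds).
An antiderivative is F(s) = (9*s**2 - 6*s + 2)*exp(3*s)/27.
Then F(1) - F(0) = (5*exp(3)/27) - (2/27) = -2/27 + 5*exp(3)/27.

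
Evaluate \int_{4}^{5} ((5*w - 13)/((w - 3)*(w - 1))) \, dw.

Factor the denominator: w**2 - 4*w + 3 = (w - 1)(w - 3).
Partial fractions: (5*w - 13)/((w - 3)*(w - 1)) = 4/(w - 1) + 1/(w - 3).
An antiderivative is F(w) = log(w - 3) + 4*log(w - 1).
Then F(5) - F(4) = (9*log(2)) - (log(81)) = -4*log(3) + 9*log(2).

-4*log(3) + 9*log(2)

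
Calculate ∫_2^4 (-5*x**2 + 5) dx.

-250/3

By the power rule, an antiderivative is F(x) = -5*x**3/3 + 5*x.
Then F(4) - F(2) = (-260/3) - (-10/3) = -250/3.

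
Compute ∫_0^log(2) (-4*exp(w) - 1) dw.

-4 - log(2)

An antiderivative is F(w) = -w - 4*exp(w).
Then F(log(2)) - F(0) = (-8 - log(2)) - (-4) = -4 - log(2).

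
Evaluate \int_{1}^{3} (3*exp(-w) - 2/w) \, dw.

An antiderivative is F(w) = -2*log(w) - 3*exp(-w).
Then F(3) - F(1) = (-2*log(3) - 3*exp(-3)) - (-3*exp(-1)) = -2*log(3) - 3*exp(-3) + 3*exp(-1).

-2*log(3) - 3*exp(-3) + 3*exp(-1)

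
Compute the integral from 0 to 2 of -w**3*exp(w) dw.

-2*exp(2) - 6

Integrate by parts 3 times (u = w^3, dv = -exp(w) dw).
An antiderivative is F(w) = (-w**3 + 3*w**2 - 6*w + 6)*exp(w).
Then F(2) - F(0) = (-2*exp(2)) - (6) = -2*exp(2) - 6.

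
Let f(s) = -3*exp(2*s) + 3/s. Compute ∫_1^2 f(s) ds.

-3*exp(4)/2 + log(8) + 3*exp(2)/2

An antiderivative is F(s) = -3*exp(2*s)/2 + 3*log(s).
Then F(2) - F(1) = (-3*exp(4)/2 + log(8)) - (-3*exp(2)/2) = -3*exp(4)/2 + log(8) + 3*exp(2)/2.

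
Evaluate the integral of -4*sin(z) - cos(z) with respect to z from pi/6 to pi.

An antiderivative is F(z) = -sin(z) + 4*cos(z).
Then F(pi) - F(pi/6) = (-4) - (-1/2 + 2*sqrt(3)) = -7/2 - 2*sqrt(3).

-7/2 - 2*sqrt(3)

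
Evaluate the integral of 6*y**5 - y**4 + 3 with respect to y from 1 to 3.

By the power rule, an antiderivative is F(y) = y**6 - y**5/5 + 3*y.
Then F(3) - F(1) = (3447/5) - (19/5) = 3428/5.

3428/5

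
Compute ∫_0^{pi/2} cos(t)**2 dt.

Use the identity cos^2(t) = (1 + cos(2*t))/2.
An antiderivative is F(t) = t/2 + sin(2*t)/4.
Then F(pi/2) - F(0) = (pi/4) - (0) = pi/4.

pi/4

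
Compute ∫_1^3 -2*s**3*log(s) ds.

10 - 81*log(3)/2

Integrate by parts once (u = ln s, dv = -2*s**3 ds).
An antiderivative is F(s) = -s**4*(4*log(s) - 1)/8.
Then F(3) - F(1) = (81/8 - 81*log(3)/2) - (1/8) = 10 - 81*log(3)/2.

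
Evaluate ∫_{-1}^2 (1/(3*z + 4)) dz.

An antiderivative is F(z) = log(3*z + 4)/3.
Then F(2) - F(-1) = (log(10)/3) - (0) = log(10)/3.

log(10)/3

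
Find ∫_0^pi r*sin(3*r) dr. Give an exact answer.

Integrate by parts once (u = r, dv = sin(3*r) dr).
An antiderivative is F(r) = -r*cos(3*r)/3 + sin(3*r)/9.
Then F(pi) - F(0) = (pi/3) - (0) = pi/3.

pi/3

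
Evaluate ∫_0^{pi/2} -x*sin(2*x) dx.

-pi/4

Integrate by parts once (u = x, dv = -sin(2*x) dx).
An antiderivative is F(x) = x*cos(2*x)/2 - sin(2*x)/4.
Then F(pi/2) - F(0) = (-pi/4) - (0) = -pi/4.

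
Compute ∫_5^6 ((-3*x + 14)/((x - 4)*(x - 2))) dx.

Factor the denominator: x**2 - 6*x + 8 = (x - 2)(x - 4).
Partial fractions: (-3*x + 14)/((x - 4)*(x - 2)) = -4/(x - 2) + 1/(x - 4).
An antiderivative is F(x) = log(x - 4) - 4*log(x - 2).
Then F(6) - F(5) = (-7*log(2)) - (-log(81)) = -7*log(2) + 4*log(3).

-7*log(2) + 4*log(3)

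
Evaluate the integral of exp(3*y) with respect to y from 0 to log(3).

Let u = exp(y), so du = exp(y) dy. When y = 0, u = 1; when y = log(3), u = 3.
The integral becomes ∫ u**2 du from 1 to 3, with antiderivative u**3/3.
Back in y: F(y) = exp(3*y)/3.
Then F(log(3)) - F(0) = (9) - (1/3) = 26/3.

26/3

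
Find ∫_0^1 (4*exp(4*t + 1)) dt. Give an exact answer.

Let u = 4*t + 1, so du = 4 dt. When t = 0, u = 1; when t = 1, u = 5.
The integral becomes ∫ exp(u) du from 1 to 5, with antiderivative exp(u).
Back in t: F(t) = exp(4*t + 1).
Then F(1) - F(0) = (exp(5)) - (exp(1)) = -exp(1) + exp(5).

-exp(1) + exp(5)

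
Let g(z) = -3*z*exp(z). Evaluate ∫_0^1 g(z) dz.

-3

Integrate by parts once (u = z, dv = -3*exp(z) dz).
An antiderivative is F(z) = (-3*z + 3)*exp(z).
Then F(1) - F(0) = (0) - (3) = -3.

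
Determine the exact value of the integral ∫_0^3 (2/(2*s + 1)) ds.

log(7)

Let u = 2*s + 1, so du = 2 ds. When s = 0, u = 1; when s = 3, u = 7.
The integral becomes ∫ 1/u du from 1 to 7, with antiderivative log(u).
Back in s: F(s) = log(2*s + 1).
Then F(3) - F(0) = (log(7)) - (0) = log(7).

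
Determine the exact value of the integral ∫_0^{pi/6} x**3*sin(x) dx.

Integrate by parts 3 times (u = x^3, dv = sin(x) dx).
An antiderivative is F(x) = -x**3*cos(x) + 3*x**2*sin(x) + 6*x*cos(x) - 6*sin(x).
Then F(pi/6) - F(0) = (-3 - sqrt(3)*pi**3/432 + pi**2/24 + sqrt(3)*pi/2) - (0) = -3 - sqrt(3)*pi**3/432 + pi**2/24 + sqrt(3)*pi/2.

-3 - sqrt(3)*pi**3/432 + pi**2/24 + sqrt(3)*pi/2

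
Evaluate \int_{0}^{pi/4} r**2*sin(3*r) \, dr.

-2/27 - sqrt(2)/27 + sqrt(2)*pi/36 + sqrt(2)*pi**2/96

Integrate by parts twice (u = r^2, dv = sin(3*r) dr).
An antiderivative is F(r) = -r**2*cos(3*r)/3 + 2*r*sin(3*r)/9 + 2*cos(3*r)/27.
Then F(pi/4) - F(0) = (sqrt(2)*(-32 + 24*pi + 9*pi**2)/864) - (2/27) = -2/27 - sqrt(2)/27 + sqrt(2)*pi/36 + sqrt(2)*pi**2/96.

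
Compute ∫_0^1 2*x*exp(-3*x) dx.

2/9 - 8*exp(-3)/9

Integrate by parts once (u = x, dv = 2*exp(-3*x) dx).
An antiderivative is F(x) = (-6*x - 2)*exp(-3*x)/9.
Then F(1) - F(0) = (-8*exp(-3)/9) - (-2/9) = 2/9 - 8*exp(-3)/9.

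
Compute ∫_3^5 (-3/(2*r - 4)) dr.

An antiderivative is F(r) = -3*log(2*r - 4)/2.
Then F(5) - F(3) = (-3*log(6)/2) - (-3*log(2)/2) = -3*log(3)/2.

-3*log(3)/2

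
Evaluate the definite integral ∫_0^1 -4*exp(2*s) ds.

2 - 2*exp(2)

An antiderivative is F(s) = -2*exp(2*s).
Then F(1) - F(0) = (-2*exp(2)) - (-2) = 2 - 2*exp(2).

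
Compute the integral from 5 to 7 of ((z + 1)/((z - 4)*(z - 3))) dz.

-4*log(2) + 5*log(3)

Factor the denominator: z**2 - 7*z + 12 = (z - 3)(z - 4).
Partial fractions: (z + 1)/((z - 4)*(z - 3)) = -4/(z - 3) + 5/(z - 4).
An antiderivative is F(z) = 5*log(z - 4) - 4*log(z - 3).
Then F(7) - F(5) = (-8*log(2) + 5*log(3)) - (-log(16)) = -4*log(2) + 5*log(3).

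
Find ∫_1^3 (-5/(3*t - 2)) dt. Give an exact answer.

An antiderivative is F(t) = -5*log(3*t - 2)/3.
Then F(3) - F(1) = (-5*log(7)/3) - (0) = -5*log(7)/3.

-5*log(7)/3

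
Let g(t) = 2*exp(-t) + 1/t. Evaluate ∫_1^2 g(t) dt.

An antiderivative is F(t) = log(t) - 2*exp(-t).
Then F(2) - F(1) = (-2*exp(-2) + log(2)) - (-2*exp(-1)) = -2*exp(-2) + log(2) + 2*exp(-1).

-2*exp(-2) + log(2) + 2*exp(-1)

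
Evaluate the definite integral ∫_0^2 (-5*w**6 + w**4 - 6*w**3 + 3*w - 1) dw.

-3676/35

By the power rule, an antiderivative is F(w) = -5*w**7/7 + w**5/5 - 3*w**4/2 + 3*w**2/2 - w.
Then F(2) - F(0) = (-3676/35) - (0) = -3676/35.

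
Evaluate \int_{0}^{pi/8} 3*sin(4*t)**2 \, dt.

Use the identity sin^2(4*t) = (1 - cos(8*t))/2.
An antiderivative is F(t) = 3*t/2 - 3*sin(8*t)/16.
Then F(pi/8) - F(0) = (3*pi/16) - (0) = 3*pi/16.

3*pi/16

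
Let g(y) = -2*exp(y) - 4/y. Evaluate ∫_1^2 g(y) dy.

An antiderivative is F(y) = -2*exp(y) - 4*log(y).
Then F(2) - F(1) = (-2*exp(2) - log(16)) - (-2*exp(1)) = -2*exp(2) - 4*log(2) + 2*exp(1).

-2*exp(2) - 4*log(2) + 2*exp(1)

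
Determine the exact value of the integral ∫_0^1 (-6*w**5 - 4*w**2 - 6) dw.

By the power rule, an antiderivative is F(w) = -w**6 - 4*w**3/3 - 6*w.
Then F(1) - F(0) = (-25/3) - (0) = -25/3.

-25/3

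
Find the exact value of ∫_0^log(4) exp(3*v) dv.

Let u = exp(v), so du = exp(v) dv. When v = 0, u = 1; when v = log(4), u = 4.
The integral becomes ∫ u**2 du from 1 to 4, with antiderivative u**3/3.
Back in v: F(v) = exp(3*v)/3.
Then F(log(4)) - F(0) = (64/3) - (1/3) = 21.

21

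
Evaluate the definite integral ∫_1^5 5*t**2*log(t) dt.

-620/9 + 625*log(5)/3

Integrate by parts once (u = ln t, dv = 5*t**2 dt).
An antiderivative is F(t) = 5*t**3*(3*log(t) - 1)/9.
Then F(5) - F(1) = (-625/9 + 625*log(5)/3) - (-5/9) = -620/9 + 625*log(5)/3.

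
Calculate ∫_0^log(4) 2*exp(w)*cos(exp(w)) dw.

Let u = exp(w), so du = exp(w) dw. When w = 0, u = 1; when w = log(4), u = 4.
The integral becomes 2·∫ cos(u) du from 1 to 4, with antiderivative 2*sin(u).
Back in w: F(w) = 2*sin(exp(w)).
Then F(log(4)) - F(0) = (2*sin(4)) - (2*sin(1)) = -2*sin(1) + 2*sin(4).

-2*sin(1) + 2*sin(4)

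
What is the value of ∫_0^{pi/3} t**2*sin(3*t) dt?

Integrate by parts twice (u = t^2, dv = sin(3*t) dt).
An antiderivative is F(t) = -t**2*cos(3*t)/3 + 2*t*sin(3*t)/9 + 2*cos(3*t)/27.
Then F(pi/3) - F(0) = (-2/27 + pi**2/27) - (2/27) = -4/27 + pi**2/27.

-4/27 + pi**2/27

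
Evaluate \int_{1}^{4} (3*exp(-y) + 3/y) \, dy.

An antiderivative is F(y) = 3*log(y) - 3*exp(-y).
Then F(4) - F(1) = (-3*exp(-4) + 6*log(2)) - (-3*exp(-1)) = -3*exp(-4) + 3*exp(-1) + 6*log(2).

-3*exp(-4) + 3*exp(-1) + 6*log(2)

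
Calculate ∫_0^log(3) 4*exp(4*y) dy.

Let u = exp(y), so du = exp(y) dy. When y = 0, u = 1; when y = log(3), u = 3.
The integral becomes 4·∫ u**3 du from 1 to 3, with antiderivative u**4.
Back in y: F(y) = exp(4*y).
Then F(log(3)) - F(0) = (81) - (1) = 80.

80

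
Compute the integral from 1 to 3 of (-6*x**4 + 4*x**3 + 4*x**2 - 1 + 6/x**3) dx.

By the power rule, an antiderivative is F(x) = -6*x**5/5 + x**4 + 4*x**3/3 - x - 3/x**2.
Then F(3) - F(1) = (-2669/15) - (-43/15) = -2626/15.

-2626/15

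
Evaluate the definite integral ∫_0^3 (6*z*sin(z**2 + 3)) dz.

3*cos(3) - 3*cos(12)

Let u = z**2 + 3, so du = 2*z dz. When z = 0, u = 3; when z = 3, u = 12.
The integral becomes 3·∫ sin(u) du from 3 to 12, with antiderivative -3*cos(u).
Back in z: F(z) = -3*cos(z**2 + 3).
Then F(3) - F(0) = (-3*cos(12)) - (-3*cos(3)) = 3*cos(3) - 3*cos(12).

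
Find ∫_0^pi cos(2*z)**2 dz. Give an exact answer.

Use the identity cos^2(2*z) = (1 + cos(4*z))/2.
An antiderivative is F(z) = z/2 + sin(4*z)/8.
Then F(pi) - F(0) = (pi/2) - (0) = pi/2.

pi/2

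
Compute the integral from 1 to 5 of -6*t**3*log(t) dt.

Integrate by parts once (u = ln t, dv = -6*t**3 dt).
An antiderivative is F(t) = -3*t**4*(4*log(t) - 1)/8.
Then F(5) - F(1) = (1875/8 - 1875*log(5)/2) - (3/8) = 234 - 1875*log(5)/2.

234 - 1875*log(5)/2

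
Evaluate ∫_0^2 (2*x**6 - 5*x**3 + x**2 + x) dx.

446/21

By the power rule, an antiderivative is F(x) = 2*x**7/7 - 5*x**4/4 + x**3/3 + x**2/2.
Then F(2) - F(0) = (446/21) - (0) = 446/21.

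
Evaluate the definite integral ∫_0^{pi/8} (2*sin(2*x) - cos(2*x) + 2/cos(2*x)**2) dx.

An antiderivative is F(x) = -sin(2*x)/2 - cos(2*x) + tan(2*x).
Then F(pi/8) - F(0) = (1 - 3*sqrt(2)/4) - (-1) = 2 - 3*sqrt(2)/4.

2 - 3*sqrt(2)/4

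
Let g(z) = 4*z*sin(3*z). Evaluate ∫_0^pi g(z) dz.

Integrate by parts once (u = z, dv = 4*sin(3*z) dz).
An antiderivative is F(z) = -4*z*cos(3*z)/3 + 4*sin(3*z)/9.
Then F(pi) - F(0) = (4*pi/3) - (0) = 4*pi/3.

4*pi/3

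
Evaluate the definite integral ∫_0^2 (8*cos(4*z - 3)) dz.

2*sin(5) + 2*sin(3)

Let u = 4*z - 3, so du = 4 dz. When z = 0, u = -3; when z = 2, u = 5.
The integral becomes 2·∫ cos(u) du from -3 to 5, with antiderivative 2*sin(u).
Back in z: F(z) = 2*sin(4*z - 3).
Then F(2) - F(0) = (2*sin(5)) - (-2*sin(3)) = 2*sin(5) + 2*sin(3).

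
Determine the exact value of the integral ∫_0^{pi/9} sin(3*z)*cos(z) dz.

Use the identity sin(3*z)cos(z) = [sin(4*z) + sin(2*z)]/2.
An antiderivative is F(z) = -cos(2*z)/4 - cos(4*z)/8.
Then F(pi/9) - F(0) = (-cos(2*pi/9)/4 - sin(pi/18)/8) - (-3/8) = -cos(2*pi/9)/4 - sin(pi/18)/8 + 3/8.

-cos(2*pi/9)/4 - sin(pi/18)/8 + 3/8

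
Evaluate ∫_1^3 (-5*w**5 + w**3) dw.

-1760/3

By the power rule, an antiderivative is F(w) = -5*w**6/6 + w**4/4.
Then F(3) - F(1) = (-2349/4) - (-7/12) = -1760/3.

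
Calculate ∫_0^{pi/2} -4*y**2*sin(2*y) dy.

Integrate by parts twice (u = y^2, dv = -4*sin(2*y) dy).
An antiderivative is F(y) = 2*y**2*cos(2*y) - 2*y*sin(2*y) - cos(2*y).
Then F(pi/2) - F(0) = (1 - pi**2/2) - (-1) = 2 - pi**2/2.

2 - pi**2/2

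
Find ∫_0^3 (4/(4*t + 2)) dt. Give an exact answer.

log(7)

An antiderivative is F(t) = log(4*t + 2).
Then F(3) - F(0) = (log(14)) - (log(2)) = log(7).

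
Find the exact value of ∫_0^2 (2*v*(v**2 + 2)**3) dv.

320

Let u = v**2 + 2, so du = 2*v dv. When v = 0, u = 2; when v = 2, u = 6.
The integral becomes ∫ u**3 du from 2 to 6, with antiderivative u**4/4.
Back in v: F(v) = (v**2 + 2)**4/4.
Then F(2) - F(0) = (324) - (4) = 320.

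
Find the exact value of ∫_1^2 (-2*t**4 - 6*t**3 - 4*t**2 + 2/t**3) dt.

By the power rule, an antiderivative is F(t) = -2*t**5/5 - 3*t**4/2 - 4*t**3/3 - 1/t**2.
Then F(2) - F(1) = (-2863/60) - (-127/30) = -2609/60.

-2609/60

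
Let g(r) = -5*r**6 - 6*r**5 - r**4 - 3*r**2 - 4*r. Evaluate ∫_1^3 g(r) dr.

-83294/35

By the power rule, an antiderivative is F(r) = -5*r**7/7 - r**6 - r**5/5 - r**3 - 2*r**2.
Then F(3) - F(1) = (-83466/35) - (-172/35) = -83294/35.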